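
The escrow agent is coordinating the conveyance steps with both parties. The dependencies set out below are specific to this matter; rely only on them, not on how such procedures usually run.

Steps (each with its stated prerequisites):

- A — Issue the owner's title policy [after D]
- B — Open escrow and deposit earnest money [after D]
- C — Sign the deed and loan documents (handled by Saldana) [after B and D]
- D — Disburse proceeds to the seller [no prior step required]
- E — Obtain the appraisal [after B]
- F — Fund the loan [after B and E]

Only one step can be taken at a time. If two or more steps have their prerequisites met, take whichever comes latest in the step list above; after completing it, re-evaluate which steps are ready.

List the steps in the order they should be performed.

Only D has no prerequisites, so it is first.
Now B and A have their prerequisites met. B is listed later, so B next.
E, C and A are all available; E is listed later → E.
Now F, C and A have their prerequisites met. F is listed later, so F next.
Now C and A have their prerequisites met. C is listed later, so C next.
A needed D, now all done → A.

D, B, E, F, C, A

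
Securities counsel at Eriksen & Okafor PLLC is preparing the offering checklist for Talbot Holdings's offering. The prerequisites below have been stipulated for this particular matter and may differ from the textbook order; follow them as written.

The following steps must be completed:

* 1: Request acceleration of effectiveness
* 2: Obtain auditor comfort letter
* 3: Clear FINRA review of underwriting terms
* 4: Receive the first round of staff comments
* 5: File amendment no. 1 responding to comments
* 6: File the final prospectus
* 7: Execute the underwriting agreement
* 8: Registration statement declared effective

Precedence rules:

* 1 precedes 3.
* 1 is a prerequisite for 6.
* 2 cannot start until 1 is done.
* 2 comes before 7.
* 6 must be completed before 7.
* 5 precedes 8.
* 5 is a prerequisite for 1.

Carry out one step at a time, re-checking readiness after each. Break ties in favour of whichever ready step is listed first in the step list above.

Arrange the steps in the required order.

4 → 5 → 1 → 2 → 3 → 6 → 7 → 8

Nothing is required for 4 and 5. 4 is listed earlier → 4 first.
That leaves 5 as the only ready step → 5.
Now 1 and 8 have their prerequisites met. 1 is listed earlier, so 1 next.
Now 2, 3, 6 and 8 have their prerequisites met. 2 is listed earlier, so 2 next.
3, 6 and 8 are all available; 3 is listed earlier → 3.
Ready: 6 and 8. 6 is listed earlier → 6.
7 and 8 are both available; 7 is listed earlier → 7.
Next only 8 has its prerequisites met → 8.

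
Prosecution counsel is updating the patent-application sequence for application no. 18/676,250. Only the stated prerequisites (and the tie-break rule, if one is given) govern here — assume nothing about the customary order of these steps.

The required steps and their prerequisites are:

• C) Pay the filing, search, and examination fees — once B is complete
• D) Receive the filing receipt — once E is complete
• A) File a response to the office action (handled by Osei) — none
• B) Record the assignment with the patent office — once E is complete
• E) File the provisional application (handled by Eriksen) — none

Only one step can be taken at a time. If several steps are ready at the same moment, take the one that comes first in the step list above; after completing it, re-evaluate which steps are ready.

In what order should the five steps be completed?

A E D B C

A and E have no prerequisites; A is listed earlier, so A is first.
Next only E has its prerequisites met → E.
Now D and B have their prerequisites met. D is listed earlier, so D next.
Next only B has its prerequisites met → B.
C needed B, now all done → C.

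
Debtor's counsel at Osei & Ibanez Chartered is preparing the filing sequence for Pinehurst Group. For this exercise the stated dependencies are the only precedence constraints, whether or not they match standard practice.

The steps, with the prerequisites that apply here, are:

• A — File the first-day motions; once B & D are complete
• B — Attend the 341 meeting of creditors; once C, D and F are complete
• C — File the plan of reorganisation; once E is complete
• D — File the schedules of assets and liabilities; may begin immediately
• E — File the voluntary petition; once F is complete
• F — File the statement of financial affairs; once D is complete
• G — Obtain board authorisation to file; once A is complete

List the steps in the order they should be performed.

Only D has no prerequisites, so it is first.
That leaves F as the only ready step → F.
E needed F, now all done → E.
C needed E, now all done → C.
B needed C, D and F, now all done → B.
A needed B and D, now all done → A.
G is the only step now ready → G.

D, F, E, C, B, A, G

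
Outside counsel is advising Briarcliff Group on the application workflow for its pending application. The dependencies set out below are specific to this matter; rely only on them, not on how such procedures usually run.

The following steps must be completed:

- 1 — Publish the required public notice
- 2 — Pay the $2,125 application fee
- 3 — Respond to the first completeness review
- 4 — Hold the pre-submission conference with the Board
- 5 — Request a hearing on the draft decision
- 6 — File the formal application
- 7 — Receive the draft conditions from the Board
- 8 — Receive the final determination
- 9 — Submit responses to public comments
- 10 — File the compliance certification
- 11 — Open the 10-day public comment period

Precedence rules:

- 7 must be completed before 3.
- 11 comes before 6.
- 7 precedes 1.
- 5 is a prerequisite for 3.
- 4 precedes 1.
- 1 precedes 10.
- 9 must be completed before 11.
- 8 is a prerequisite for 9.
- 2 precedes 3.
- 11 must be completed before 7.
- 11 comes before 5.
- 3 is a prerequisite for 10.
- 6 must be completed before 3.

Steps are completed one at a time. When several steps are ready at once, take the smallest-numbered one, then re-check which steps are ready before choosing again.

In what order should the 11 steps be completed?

Nothing is required for 2, 4 and 8. 2 has the earlier label → 2 first.
Now 4 and 8 have their prerequisites met. 4 has the earlier label, so 4 next.
8 is the only step now ready → 8.
That leaves 9 as the only ready step → 9.
11 needed 9, now all done → 11.
Ready: 5, 6 and 7. 5 has the earlier label → 5.
Ready: 6 and 7. 6 has the earlier label → 6.
7 is the only step now ready → 7.
1 and 3 are both available; 1 has the earlier label → 1.
3 needed 2, 5, 6 and 7, now all done → 3.
Next only 10 has its prerequisites met → 10.

2, 4, 8, 9, 11, 5, 6, 7, 1, 3, 10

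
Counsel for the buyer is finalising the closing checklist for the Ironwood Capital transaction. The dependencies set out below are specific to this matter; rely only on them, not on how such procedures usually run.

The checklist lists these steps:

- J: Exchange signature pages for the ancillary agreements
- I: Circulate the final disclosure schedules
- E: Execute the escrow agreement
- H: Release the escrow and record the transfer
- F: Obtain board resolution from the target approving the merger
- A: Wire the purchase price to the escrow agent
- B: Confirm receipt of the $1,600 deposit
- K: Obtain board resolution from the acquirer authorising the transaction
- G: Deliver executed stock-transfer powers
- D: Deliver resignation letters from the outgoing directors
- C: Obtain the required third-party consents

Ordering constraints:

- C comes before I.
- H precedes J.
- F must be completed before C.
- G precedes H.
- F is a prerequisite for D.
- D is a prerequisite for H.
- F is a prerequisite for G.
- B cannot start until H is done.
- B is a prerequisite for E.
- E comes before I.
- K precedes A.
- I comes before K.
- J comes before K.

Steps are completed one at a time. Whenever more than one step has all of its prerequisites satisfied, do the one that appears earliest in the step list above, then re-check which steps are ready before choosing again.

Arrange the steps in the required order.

F, G, D, H, J, B, E, C, I, K, A

F has no prerequisites → F first.
Ready: G, D and C. G is listed earlier → G.
Ready: D and C. D is listed earlier → D.
H and C are both available; H is listed earlier → H.
J, B and C are all available; J is listed earlier → J.
Now B and C have their prerequisites met. B is listed earlier, so B next.
Ready: E and C. E is listed earlier → E.
C needed F, now all done → C.
I is the only step now ready → I.
Next only K has its prerequisites met → K.
That leaves A as the only ready step → A.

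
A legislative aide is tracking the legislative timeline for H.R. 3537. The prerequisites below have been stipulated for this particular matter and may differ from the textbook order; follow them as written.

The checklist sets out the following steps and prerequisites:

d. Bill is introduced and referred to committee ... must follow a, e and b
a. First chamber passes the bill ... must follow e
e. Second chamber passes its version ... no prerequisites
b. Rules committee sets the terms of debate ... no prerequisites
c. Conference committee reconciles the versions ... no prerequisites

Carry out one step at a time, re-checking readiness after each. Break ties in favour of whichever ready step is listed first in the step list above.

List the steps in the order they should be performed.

e, b and c have no prerequisites; e is listed earlier, so e is first.
a, b and c are all available; a is listed earlier → a.
Ready: b and c. b is listed earlier → b.
d now also ready, so the ready set is {d, c}; d is listed earlier → d.
c is the only step now ready → c.

e a b d c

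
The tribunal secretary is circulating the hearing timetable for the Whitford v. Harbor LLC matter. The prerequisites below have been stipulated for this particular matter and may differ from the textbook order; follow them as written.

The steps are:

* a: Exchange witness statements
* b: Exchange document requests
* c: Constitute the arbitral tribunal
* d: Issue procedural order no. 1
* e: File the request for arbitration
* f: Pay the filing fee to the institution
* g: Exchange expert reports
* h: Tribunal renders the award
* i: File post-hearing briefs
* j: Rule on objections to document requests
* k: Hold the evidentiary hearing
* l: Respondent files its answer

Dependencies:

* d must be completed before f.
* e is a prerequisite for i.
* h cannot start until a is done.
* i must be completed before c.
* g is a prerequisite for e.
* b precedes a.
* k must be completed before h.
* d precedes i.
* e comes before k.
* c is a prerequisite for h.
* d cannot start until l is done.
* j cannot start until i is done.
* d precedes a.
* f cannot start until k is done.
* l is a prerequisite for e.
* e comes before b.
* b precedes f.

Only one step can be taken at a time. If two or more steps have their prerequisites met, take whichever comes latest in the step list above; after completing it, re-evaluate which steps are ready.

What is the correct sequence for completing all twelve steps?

Nothing is required for l and g. l is listed later → l first.
d now also ready, so the ready set is {g, d}; g is listed later → g.
Now e and d have their prerequisites met. e is listed later, so e next.
k, d and b are all available; k is listed later → k.
d and b are both available; d is listed later → d.
i now also ready, so the ready set is {i, b}; i is listed later → i.
Now j, c and b have their prerequisites met. j is listed later, so j next.
c and b are both available; c is listed later → c.
That leaves b as the only ready step → b.
Now f and a have their prerequisites met. f is listed later, so f next.
a needed d and b, now all done → a.
That leaves h as the only ready step → h.

l → g → e → k → d → i → j → c → b → f → a → h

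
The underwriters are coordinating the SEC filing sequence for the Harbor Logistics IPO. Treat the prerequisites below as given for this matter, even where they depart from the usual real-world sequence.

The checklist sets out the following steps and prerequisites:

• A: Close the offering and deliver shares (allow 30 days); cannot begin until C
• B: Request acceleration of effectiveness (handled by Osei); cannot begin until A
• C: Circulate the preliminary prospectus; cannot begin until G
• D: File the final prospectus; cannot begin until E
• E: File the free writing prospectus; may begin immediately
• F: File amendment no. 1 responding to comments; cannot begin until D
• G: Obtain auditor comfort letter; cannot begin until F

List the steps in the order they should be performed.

E, D, F, G, C, A, B

E has no prerequisites → E first.
D needed E, now all done → D.
F is the only step now ready → F.
G is the only step now ready → G.
C needed G, now all done → C.
A needed C, now all done → A.
B needed A, now all done → B.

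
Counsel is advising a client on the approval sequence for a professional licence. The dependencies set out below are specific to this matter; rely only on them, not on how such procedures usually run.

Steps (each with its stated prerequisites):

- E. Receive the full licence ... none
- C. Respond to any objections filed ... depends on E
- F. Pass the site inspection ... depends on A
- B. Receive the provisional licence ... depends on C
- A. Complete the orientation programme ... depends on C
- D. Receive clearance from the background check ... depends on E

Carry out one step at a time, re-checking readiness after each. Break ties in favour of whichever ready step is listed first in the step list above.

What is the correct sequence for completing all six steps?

Only E has no prerequisites, so it is first.
C and D are both available; C is listed earlier → C.
B, A and D are all available; B is listed earlier → B.
A and D are both available; A is listed earlier → A.
F now also ready, so the ready set is {F, D}; F is listed earlier → F.
D needed E, now all done → D.

E C B A F D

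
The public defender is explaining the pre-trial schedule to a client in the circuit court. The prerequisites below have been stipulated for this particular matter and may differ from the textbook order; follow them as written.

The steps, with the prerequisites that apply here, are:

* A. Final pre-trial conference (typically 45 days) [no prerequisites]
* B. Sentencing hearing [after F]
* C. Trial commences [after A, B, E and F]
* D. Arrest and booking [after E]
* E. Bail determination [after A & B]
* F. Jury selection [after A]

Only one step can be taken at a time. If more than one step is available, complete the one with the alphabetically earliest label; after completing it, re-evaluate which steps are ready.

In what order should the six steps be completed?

Only A has no prerequisites, so it is first.
F needed A, now all done → F.
B is the only step now ready → B.
That leaves E as the only ready step → E.
C and D are both available; C has the earlier label → C.
D needed E, now all done → D.

A → F → B → E → C → D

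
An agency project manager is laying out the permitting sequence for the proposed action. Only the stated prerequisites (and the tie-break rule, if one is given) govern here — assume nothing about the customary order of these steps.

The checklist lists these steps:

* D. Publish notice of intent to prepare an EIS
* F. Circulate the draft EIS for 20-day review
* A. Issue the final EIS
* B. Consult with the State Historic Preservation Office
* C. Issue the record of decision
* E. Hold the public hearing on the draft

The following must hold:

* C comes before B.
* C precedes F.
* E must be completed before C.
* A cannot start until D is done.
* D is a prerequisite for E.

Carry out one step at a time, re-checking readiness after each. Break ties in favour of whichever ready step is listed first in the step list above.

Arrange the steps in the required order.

D → A → E → C → F → B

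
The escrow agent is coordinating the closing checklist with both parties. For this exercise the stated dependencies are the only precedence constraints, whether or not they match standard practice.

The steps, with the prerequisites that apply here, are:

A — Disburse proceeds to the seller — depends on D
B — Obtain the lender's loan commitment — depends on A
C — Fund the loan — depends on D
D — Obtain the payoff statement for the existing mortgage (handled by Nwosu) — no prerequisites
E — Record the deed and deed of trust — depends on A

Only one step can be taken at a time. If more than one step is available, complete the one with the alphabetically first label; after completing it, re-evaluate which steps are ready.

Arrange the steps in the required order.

D has no prerequisites → D first.
A and C are both available; A has the earlier label → A.
B, C and E are all available; B has the earlier label → B.
Now C and E have their prerequisites met. C has the earlier label, so C next.
Next only E has its prerequisites met → E.

D, A, B, C, E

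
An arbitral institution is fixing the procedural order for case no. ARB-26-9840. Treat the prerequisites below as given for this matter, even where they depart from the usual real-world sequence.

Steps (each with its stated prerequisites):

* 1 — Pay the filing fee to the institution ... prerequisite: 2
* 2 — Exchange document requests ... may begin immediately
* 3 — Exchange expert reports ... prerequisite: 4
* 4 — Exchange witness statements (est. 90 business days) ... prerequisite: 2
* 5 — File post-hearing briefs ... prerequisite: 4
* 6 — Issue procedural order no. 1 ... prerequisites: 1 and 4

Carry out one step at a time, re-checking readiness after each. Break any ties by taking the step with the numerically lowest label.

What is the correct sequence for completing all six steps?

Only 2 has no prerequisites, so it is first.
Ready: 1 and 4. 1 has the earlier label → 1.
4 needed 2, now all done → 4.
Ready: 3, 5 and 6. 3 has the earlier label → 3.
5 and 6 are both available; 5 has the earlier label → 5.
6 needed 1 and 4, now all done → 6.

2 → 1 → 4 → 3 → 5 → 6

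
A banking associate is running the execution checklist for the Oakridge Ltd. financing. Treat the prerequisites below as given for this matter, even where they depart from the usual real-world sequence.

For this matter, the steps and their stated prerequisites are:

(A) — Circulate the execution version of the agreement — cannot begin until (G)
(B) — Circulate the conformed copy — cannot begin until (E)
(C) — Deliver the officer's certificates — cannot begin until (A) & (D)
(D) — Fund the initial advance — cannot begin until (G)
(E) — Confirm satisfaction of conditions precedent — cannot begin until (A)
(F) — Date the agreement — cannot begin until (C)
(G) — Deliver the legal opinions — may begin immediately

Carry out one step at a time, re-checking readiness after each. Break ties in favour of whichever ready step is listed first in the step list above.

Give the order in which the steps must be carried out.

(G) → (A) → (D) → (C) → (E) → (B) → (F)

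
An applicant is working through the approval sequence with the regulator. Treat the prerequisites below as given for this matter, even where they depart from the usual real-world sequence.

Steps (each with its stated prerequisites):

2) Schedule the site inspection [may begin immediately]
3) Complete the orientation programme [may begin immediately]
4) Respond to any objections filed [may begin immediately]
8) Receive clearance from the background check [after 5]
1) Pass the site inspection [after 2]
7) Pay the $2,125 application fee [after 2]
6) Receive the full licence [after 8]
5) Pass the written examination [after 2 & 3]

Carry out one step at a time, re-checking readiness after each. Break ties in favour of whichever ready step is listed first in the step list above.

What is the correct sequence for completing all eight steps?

2, 3, 4, 1, 7, 5, 8, 6

2, 3 and 4 have no prerequisites; 2 is listed earlier, so 2 is first.
3, 4, 1 and 7 are all available; 3 is listed earlier → 3.
5 now also ready, so the ready set is {4, 1, 7, 5}; 4 is listed earlier → 4.
Now 1, 7 and 5 have their prerequisites met. 1 is listed earlier, so 1 next.
Now 7 and 5 have their prerequisites met. 7 is listed earlier, so 7 next.
5 is the only step now ready → 5.
8 needed 5, now all done → 8.
That leaves 6 as the only ready step → 6.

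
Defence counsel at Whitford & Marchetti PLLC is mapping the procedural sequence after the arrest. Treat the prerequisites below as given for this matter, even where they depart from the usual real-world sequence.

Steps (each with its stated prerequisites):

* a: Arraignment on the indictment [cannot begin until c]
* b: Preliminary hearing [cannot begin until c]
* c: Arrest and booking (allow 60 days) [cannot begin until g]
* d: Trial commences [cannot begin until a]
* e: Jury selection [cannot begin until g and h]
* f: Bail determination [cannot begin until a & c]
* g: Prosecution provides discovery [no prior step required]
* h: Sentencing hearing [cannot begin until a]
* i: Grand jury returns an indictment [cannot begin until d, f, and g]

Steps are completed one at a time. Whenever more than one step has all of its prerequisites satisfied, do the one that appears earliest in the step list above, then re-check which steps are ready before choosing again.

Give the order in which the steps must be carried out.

g has no prerequisites → g first.
c needed g, now all done → c.
a and b are both available; a is listed earlier → a.
Ready: b, d, f and h. b is listed earlier → b.
Ready: d, f and h. d is listed earlier → d.
Now f and h have their prerequisites met. f is listed earlier, so f next.
Ready: h and i. h is listed earlier → h.
e now also ready, so the ready set is {e, i}; e is listed earlier → e.
That leaves i as the only ready step → i.

g c a b d f h e i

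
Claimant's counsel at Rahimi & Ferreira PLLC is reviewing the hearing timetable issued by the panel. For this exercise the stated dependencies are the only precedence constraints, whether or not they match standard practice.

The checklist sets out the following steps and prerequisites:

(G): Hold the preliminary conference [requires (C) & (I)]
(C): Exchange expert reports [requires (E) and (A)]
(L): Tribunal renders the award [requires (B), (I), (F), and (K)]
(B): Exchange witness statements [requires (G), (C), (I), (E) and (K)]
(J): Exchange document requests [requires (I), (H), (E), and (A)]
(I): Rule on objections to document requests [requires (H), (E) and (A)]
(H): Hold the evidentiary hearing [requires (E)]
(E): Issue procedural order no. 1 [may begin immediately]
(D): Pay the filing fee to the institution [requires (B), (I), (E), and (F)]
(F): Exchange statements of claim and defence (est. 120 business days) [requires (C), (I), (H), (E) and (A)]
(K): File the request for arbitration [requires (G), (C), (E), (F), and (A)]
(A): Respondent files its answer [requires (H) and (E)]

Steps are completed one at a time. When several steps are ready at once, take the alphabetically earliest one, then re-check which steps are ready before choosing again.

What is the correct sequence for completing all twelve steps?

(E) → (H) → (A) → (C) → (I) → (F) → (G) → (J) → (K) → (B) → (D) → (L)

(E) has no prerequisites → (E) first.
(H) needed (E), now all done → (H).
(A) needed (E) and (H), now all done → (A).
Now (C) and (I) have their prerequisites met. (C) has the earlier label, so (C) next.
That leaves (I) as the only ready step → (I).
Now (F), (G) and (J) have their prerequisites met. (F) has the earlier label, so (F) next.
Now (G) and (J) have their prerequisites met. (G) has the earlier label, so (G) next.
(K) now also ready, so the ready set is {(J), (K)}; (J) has the earlier label → (J).
That leaves (K) as the only ready step → (K).
(B) needed (C), (E), (G), (I) and (K), now all done → (B).
(D) and (L) are both available; (D) has the earlier label → (D).
(L) is the only step now ready → (L).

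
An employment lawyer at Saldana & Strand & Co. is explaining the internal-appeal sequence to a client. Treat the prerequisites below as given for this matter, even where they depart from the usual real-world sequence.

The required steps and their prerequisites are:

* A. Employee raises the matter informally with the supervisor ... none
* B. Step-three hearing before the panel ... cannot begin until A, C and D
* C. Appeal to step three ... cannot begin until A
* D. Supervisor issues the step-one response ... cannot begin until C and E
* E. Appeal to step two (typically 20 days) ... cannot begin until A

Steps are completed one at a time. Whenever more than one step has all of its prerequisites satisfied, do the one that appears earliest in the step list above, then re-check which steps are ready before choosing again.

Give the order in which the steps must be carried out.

A has no prerequisites → A first.
C and E are both available; C is listed earlier → C.
Next only E has its prerequisites met → E.
That leaves D as the only ready step → D.
B needed A, C and D, now all done → B.

A → C → E → D → B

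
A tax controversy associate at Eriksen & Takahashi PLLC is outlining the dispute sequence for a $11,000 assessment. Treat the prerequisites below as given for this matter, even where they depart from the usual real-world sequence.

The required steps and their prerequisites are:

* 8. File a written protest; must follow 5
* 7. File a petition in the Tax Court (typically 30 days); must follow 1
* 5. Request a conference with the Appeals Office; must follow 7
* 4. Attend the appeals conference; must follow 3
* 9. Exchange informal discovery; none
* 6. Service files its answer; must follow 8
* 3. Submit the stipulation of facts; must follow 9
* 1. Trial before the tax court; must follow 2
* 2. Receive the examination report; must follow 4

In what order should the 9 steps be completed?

Only 9 has no prerequisites, so it is first.
That leaves 3 as the only ready step → 3.
4 is the only step now ready → 4.
Next only 2 has its prerequisites met → 2.
Next only 1 has its prerequisites met → 1.
7 is the only step now ready → 7.
5 needed 7, now all done → 5.
8 needed 5, now all done → 8.
6 is the only step now ready → 6.

9 → 3 → 4 → 2 → 1 → 7 → 5 → 8 → 6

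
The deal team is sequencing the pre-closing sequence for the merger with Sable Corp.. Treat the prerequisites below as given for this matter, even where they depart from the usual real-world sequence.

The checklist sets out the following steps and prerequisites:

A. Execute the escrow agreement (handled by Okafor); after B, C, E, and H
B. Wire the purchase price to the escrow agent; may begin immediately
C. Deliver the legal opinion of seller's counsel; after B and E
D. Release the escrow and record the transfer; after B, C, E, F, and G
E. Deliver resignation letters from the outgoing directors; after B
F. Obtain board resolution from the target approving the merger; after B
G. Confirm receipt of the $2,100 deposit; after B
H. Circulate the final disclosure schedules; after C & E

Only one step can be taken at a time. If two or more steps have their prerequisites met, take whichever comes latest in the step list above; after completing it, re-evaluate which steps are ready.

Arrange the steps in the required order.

B, G, F, E, C, H, D, A

B is the only step with nothing outstanding, so it goes first.
G, F and E are all available; G is listed later → G.
Ready: F and E. F is listed later → F.
That leaves E as the only ready step → E.
That leaves C as the only ready step → C.
H and D are both available; H is listed later → H.
Ready: D and A. D is listed later → D.
A is the only step now ready → A.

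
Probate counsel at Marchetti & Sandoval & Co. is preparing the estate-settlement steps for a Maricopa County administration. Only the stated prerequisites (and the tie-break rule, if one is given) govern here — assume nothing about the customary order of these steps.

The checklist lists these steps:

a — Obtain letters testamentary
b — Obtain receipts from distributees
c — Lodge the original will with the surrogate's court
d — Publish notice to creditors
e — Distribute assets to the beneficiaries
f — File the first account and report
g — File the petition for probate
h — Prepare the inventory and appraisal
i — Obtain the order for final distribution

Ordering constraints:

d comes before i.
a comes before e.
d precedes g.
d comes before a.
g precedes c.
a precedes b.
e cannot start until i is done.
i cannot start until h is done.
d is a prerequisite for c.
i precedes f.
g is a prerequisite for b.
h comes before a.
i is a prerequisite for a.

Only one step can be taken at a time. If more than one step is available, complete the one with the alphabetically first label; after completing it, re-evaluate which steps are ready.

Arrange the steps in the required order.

Nothing is required for d and h. d has the earlier label → d first.
g and h are both available; g has the earlier label → g.
c now also ready, so the ready set is {c, h}; c has the earlier label → c.
h is the only step now ready → h.
Next only i has its prerequisites met → i.
Ready: a and f. a has the earlier label → a.
Now b, e and f have their prerequisites met. b has the earlier label, so b next.
Now e and f have their prerequisites met. e has the earlier label, so e next.
f needed i, now all done → f.

d g c h i a b e f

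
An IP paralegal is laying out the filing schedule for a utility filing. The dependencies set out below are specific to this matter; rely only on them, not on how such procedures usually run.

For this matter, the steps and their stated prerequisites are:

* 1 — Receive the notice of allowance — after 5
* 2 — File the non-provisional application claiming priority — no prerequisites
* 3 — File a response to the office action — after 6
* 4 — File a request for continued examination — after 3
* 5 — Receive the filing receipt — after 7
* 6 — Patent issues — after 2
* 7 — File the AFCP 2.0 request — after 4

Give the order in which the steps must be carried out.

2, 6, 3, 4, 7, 5, 1

2 has no prerequisites → 2 first.
Next only 6 has its prerequisites met → 6.
3 needed 6, now all done → 3.
4 needed 3, now all done → 4.
7 is the only step now ready → 7.
5 is the only step now ready → 5.
1 needed 5, now all done → 1.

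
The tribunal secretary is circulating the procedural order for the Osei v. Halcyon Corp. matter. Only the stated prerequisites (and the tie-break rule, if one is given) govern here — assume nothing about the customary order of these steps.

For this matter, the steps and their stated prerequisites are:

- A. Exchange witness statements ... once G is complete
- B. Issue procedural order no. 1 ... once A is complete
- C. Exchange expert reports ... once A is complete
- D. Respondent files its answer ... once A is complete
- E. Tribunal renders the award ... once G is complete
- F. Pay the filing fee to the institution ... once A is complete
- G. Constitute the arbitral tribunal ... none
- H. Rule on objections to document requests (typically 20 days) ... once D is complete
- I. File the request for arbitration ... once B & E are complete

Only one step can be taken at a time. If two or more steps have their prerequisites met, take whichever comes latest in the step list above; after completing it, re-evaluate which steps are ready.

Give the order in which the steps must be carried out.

G → E → A → F → D → H → C → B → I

Only G has no prerequisites, so it is first.
Ready: E and A. E is listed later → E.
A needed G, now all done → A.
F, D, C and B are all available; F is listed later → F.
Ready: D, C and B. D is listed later → D.
Now H, C and B have their prerequisites met. H is listed later, so H next.
C and B are both available; C is listed later → C.
B needed A, now all done → B.
Next only I has its prerequisites met → I.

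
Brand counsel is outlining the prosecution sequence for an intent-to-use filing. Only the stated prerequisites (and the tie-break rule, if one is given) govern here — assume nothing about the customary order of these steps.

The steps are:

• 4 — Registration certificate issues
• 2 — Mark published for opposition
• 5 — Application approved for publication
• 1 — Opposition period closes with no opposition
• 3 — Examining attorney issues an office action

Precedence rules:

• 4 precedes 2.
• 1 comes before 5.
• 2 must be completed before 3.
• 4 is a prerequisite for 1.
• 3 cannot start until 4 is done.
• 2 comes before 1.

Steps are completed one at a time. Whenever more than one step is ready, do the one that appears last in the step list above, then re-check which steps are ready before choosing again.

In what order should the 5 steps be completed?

4 has no prerequisites → 4 first.
Next only 2 has its prerequisites met → 2.
Now 3 and 1 have their prerequisites met. 3 is listed later, so 3 next.
1 needed 2 and 4, now all done → 1.
5 needed 1, now all done → 5.

4 → 2 → 3 → 1 → 5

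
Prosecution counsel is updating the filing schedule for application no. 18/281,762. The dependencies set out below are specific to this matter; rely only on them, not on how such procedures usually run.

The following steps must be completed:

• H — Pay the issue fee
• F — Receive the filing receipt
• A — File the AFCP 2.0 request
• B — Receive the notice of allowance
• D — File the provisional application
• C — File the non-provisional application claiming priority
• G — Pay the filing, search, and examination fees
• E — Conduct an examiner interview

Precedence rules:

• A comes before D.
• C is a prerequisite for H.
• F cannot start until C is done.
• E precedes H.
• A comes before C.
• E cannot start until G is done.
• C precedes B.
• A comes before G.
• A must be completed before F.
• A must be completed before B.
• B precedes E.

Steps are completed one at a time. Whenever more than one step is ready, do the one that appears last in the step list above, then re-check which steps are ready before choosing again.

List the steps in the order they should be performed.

Only A has no prerequisites, so it is first.
G, C and D are all available; G is listed later → G.
C and D are both available; C is listed later → C.
Ready: D, B and F. D is listed later → D.
Ready: B and F. B is listed later → B.
E and F are both available; E is listed later → E.
H now also ready, so the ready set is {F, H}; F is listed later → F.
H is the only step now ready → H.

A → G → C → D → B → E → F → H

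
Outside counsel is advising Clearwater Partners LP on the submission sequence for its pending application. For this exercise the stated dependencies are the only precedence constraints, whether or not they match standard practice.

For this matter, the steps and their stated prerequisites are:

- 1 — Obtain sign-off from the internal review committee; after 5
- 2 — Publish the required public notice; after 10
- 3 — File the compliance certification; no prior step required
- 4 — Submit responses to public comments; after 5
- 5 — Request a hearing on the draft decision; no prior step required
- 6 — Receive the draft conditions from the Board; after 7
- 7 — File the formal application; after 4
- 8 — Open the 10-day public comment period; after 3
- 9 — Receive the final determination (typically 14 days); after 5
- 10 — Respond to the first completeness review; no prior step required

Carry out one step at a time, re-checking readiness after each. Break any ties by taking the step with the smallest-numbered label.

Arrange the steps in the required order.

3 5 1 4 7 6 8 9 10 2

3, 5 and 10 have no prerequisites; 3 has the earlier label, so 3 is first.
Ready: 5, 8 and 10. 5 has the earlier label → 5.
Ready: 1, 4, 8, 9 and 10. 1 has the earlier label → 1.
Ready: 4, 8, 9 and 10. 4 has the earlier label → 4.
7 now also ready, so the ready set is {7, 8, 9, 10}; 7 has the earlier label → 7.
6 now also ready, so the ready set is {6, 8, 9, 10}; 6 has the earlier label → 6.
8, 9 and 10 are all available; 8 has the earlier label → 8.
9 and 10 are both available; 9 has the earlier label → 9.
Next only 10 has its prerequisites met → 10.
2 needed 10, now all done → 2.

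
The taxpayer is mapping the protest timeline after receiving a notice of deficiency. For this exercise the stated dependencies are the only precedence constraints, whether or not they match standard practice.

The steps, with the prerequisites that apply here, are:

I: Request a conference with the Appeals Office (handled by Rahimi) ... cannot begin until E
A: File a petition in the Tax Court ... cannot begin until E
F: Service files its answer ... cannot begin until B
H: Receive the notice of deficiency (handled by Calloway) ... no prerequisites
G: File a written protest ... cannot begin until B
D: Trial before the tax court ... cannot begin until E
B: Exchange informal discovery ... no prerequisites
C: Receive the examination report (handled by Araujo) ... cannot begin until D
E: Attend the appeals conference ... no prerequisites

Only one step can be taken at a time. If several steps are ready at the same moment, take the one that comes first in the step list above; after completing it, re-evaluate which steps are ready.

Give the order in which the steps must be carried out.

Nothing is required for H, B and E. H is listed earlier → H first.
Now B and E have their prerequisites met. B is listed earlier, so B next.
F, G and E are all available; F is listed earlier → F.
Ready: G and E. G is listed earlier → G.
That leaves E as the only ready step → E.
Ready: I, A and D. I is listed earlier → I.
A and D are both available; A is listed earlier → A.
D needed E, now all done → D.
C is the only step now ready → C.

H, B, F, G, E, I, A, D, C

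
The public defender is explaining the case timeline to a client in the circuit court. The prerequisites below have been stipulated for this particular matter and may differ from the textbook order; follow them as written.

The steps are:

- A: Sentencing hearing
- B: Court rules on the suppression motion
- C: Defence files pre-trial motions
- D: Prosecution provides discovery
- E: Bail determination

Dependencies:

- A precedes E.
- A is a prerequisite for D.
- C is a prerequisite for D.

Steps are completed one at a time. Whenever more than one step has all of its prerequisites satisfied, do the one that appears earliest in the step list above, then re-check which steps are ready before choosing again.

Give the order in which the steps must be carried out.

Nothing is required for A, B and C. A is listed earlier → A first.
E now also ready, so the ready set is {B, C, E}; B is listed earlier → B.
Now C and E have their prerequisites met. C is listed earlier, so C next.
D now also ready, so the ready set is {D, E}; D is listed earlier → D.
E needed A, now all done → E.

A → B → C → D → E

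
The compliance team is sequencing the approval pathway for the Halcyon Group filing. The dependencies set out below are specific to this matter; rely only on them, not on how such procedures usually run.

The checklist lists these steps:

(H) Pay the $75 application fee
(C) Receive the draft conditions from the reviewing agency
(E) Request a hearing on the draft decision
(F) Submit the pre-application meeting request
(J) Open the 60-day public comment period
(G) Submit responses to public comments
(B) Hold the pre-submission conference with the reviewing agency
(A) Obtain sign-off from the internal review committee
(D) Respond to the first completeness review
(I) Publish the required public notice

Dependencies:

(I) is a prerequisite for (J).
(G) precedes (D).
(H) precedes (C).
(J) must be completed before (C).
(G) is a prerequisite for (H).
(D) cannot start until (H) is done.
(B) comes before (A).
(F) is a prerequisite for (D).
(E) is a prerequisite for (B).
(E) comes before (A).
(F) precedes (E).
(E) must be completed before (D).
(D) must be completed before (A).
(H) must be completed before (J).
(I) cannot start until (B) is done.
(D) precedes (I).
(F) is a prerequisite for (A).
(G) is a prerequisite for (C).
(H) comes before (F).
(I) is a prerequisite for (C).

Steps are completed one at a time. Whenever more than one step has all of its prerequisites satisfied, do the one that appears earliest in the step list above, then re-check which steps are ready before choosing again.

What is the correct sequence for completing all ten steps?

(G), (H), (F), (E), (B), (D), (A), (I), (J), (C)

Only (G) has no prerequisites, so it is first.
(H) is the only step now ready → (H).
That leaves (F) as the only ready step → (F).
(E) needed (F), now all done → (E).
Now (B) and (D) have their prerequisites met. (B) is listed earlier, so (B) next.
(D) needed (H), (E), (F) and (G), now all done → (D).
Ready: (A) and (I). (A) is listed earlier → (A).
(I) is the only step now ready → (I).
That leaves (J) as the only ready step → (J).
(C) needed (H), (J), (G) and (I), now all done → (C).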